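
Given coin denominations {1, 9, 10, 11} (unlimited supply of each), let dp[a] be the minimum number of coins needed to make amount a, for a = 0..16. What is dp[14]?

4

 a  0  1  2  3  4  5  6  7  8  9 10 11 12 13 14 15 16
dp  0  1  2  3  4  5  6  7  8  1  1  1  2  3  4  5  6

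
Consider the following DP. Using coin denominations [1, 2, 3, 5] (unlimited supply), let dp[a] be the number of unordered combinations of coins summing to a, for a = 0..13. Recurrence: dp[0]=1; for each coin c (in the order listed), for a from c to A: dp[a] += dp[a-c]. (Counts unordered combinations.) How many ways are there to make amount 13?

after  coin     0     1     2     3     4     5     6     7     8     9    10    11    12    13
          1     1     1     1     1     1     1     1     1     1     1     1     1     1     1
          2     1     1     2     2     3     3     4     4     5     5     6     6     7     7
          3     1     1     2     3     4     5     7     8    10    12    14    16    19    21
          5     1     1     2     3     4     6     8    10    13    16    20    24    29    34

34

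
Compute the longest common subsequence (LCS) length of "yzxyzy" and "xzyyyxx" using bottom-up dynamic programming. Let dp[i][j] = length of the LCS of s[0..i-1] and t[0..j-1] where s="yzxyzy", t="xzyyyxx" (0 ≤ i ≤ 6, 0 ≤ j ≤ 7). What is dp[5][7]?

   ''  x  z  y  y  y  x  x
''  0  0  0  0  0  0  0  0
 y  0  0  0  1  1  1  1  1
 z  0  0  1  1  1  1  1  1
 x  0  1  1  1  1  1  2  2
 y  0  1  1  2  2  2  2  2
 z  0  1  2  2  2  2  2  2
 y  0  1  2  3  3  3  3  3

2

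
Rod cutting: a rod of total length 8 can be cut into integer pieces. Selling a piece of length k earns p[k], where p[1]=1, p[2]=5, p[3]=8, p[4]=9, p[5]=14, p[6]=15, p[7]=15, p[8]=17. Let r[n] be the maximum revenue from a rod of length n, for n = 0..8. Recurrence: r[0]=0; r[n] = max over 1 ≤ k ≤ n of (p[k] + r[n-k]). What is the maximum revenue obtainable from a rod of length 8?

22

   n    0    1    2    3    4    5    6    7    8
r[n]    0    1    5    8   10   14   16   19   22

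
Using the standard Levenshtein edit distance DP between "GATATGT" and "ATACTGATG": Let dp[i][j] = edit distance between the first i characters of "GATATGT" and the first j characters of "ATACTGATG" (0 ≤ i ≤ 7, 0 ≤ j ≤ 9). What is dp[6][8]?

   ''  A  T  A  C  T  G  A  T  G
''  0  1  2  3  4  5  6  7  8  9
 G  1  1  2  3  4  5  5  6  7  8
 A  2  1  2  2  3  4  5  5  6  7
 T  3  2  1  2  3  3  4  5  5  6
 A  4  3  2  1  2  3  4  4  5  6
 T  5  4  3  2  2  2  3  4  4  5
 G  6  5  4  3  3  3  2  3  4  4
 T  7  6  5  4  4  3  3  3  3  4

4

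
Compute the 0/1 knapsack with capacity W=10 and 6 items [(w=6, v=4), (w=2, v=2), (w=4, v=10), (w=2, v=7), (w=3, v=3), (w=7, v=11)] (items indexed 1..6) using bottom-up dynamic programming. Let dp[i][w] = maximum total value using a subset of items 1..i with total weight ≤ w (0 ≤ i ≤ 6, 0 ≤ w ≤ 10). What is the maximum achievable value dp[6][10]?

20

i\w   0   1   2   3   4   5   6   7   8   9  10
  0   0   0   0   0   0   0   0   0   0   0   0
  1   0   0   0   0   0   0   4   4   4   4   4
  2   0   0   2   2   2   2   4   4   6   6   6
  3   0   0   2   2  10  10  12  12  12  12  14
  4   0   0   7   7  10  10  17  17  19  19  19
  5   0   0   7   7  10  10  17  17  19  20  20
  6   0   0   7   7  10  10  17  17  19  20  20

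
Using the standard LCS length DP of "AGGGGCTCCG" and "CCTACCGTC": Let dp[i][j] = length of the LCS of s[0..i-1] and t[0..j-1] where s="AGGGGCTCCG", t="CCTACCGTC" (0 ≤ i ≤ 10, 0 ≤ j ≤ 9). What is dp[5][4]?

   ''  C  C  T  A  C  C  G  T  C
''  0  0  0  0  0  0  0  0  0  0
 A  0  0  0  0  1  1  1  1  1  1
 G  0  0  0  0  1  1  1  2  2  2
 G  0  0  0  0  1  1  1  2  2  2
 G  0  0  0  0  1  1  1  2  2  2
 G  0  0  0  0  1  1  1  2  2  2
 C  0  1  1  1  1  2  2  2  2  3
 T  0  1  1  2  2  2  2  2  3  3
 C  0  1  2  2  2  3  3  3  3  4
 C  0  1  2  2  2  3  4  4  4  4
 G  0  1  2  2  2  3  4  5  5  5

1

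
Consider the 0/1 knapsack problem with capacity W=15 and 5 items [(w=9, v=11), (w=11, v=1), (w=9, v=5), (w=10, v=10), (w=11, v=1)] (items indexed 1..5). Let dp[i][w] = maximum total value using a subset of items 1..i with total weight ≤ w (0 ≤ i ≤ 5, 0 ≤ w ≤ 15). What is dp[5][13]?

11

i\w   0   1   2   3   4   5   6   7   8   9  10  11  12  13  14  15
  0   0   0   0   0   0   0   0   0   0   0   0   0   0   0   0   0
  1   0   0   0   0   0   0   0   0   0  11  11  11  11  11  11  11
  2   0   0   0   0   0   0   0   0   0  11  11  11  11  11  11  11
  3   0   0   0   0   0   0   0   0   0  11  11  11  11  11  11  11
  4   0   0   0   0   0   0   0   0   0  11  11  11  11  11  11  11
  5   0   0   0   0   0   0   0   0   0  11  11  11  11  11  11  11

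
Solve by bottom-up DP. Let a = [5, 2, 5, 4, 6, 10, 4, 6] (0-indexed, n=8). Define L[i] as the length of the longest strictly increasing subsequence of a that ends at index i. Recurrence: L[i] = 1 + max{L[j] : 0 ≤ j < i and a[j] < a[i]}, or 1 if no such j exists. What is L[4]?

3

   i    0    1    2    3    4    5    6    7
a[i]    5    2    5    4    6   10    4    6
L[i]    1    1    2    2    3    4    2    3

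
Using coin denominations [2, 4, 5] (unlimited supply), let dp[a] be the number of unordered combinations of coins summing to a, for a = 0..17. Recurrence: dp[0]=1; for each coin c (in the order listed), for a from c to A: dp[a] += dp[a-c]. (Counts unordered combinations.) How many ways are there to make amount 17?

after  coin     0     1     2     3     4     5     6     7     8     9    10    11    12    13    14    15    16    17
          2     1     0     1     0     1     0     1     0     1     0     1     0     1     0     1     0     1     0
          4     1     0     1     0     2     0     2     0     3     0     3     0     4     0     4     0     5     0
          5     1     0     1     0     2     1     2     1     3     2     4     2     5     3     6     4     7     5

5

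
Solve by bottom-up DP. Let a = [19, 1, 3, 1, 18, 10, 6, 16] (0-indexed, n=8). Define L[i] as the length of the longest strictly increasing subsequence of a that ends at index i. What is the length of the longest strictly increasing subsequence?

   i    0    1    2    3    4    5    6    7
a[i]   19    1    3    1   18   10    6   16
L[i]    1    1    2    1    3    3    3    4

4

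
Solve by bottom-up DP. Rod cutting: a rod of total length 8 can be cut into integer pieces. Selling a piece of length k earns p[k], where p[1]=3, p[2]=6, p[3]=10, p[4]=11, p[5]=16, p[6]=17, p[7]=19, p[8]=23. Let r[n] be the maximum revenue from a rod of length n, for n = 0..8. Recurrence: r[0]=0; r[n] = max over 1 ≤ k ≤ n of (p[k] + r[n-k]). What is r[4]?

   n    0    1    2    3    4    5    6    7    8
r[n]    0    3    6   10   13   16   20   23   26

13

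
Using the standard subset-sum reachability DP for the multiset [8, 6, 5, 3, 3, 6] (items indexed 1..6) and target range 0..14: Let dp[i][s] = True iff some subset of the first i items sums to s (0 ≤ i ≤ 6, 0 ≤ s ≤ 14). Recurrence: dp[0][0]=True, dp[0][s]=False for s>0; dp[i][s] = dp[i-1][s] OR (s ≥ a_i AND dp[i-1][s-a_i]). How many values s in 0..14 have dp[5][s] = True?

i\s   0   1   2   3   4   5   6   7   8   9  10  11  12  13  14
  0   T   F   F   F   F   F   F   F   F   F   F   F   F   F   F
  1   T   F   F   F   F   F   F   F   T   F   F   F   F   F   F
  2   T   F   F   F   F   F   T   F   T   F   F   F   F   F   T
  3   T   F   F   F   F   T   T   F   T   F   F   T   F   T   T
  4   T   F   F   T   F   T   T   F   T   T   F   T   F   T   T
  5   T   F   F   T   F   T   T   F   T   T   F   T   T   T   T
  6   T   F   F   T   F   T   T   F   T   T   F   T   T   T   T

10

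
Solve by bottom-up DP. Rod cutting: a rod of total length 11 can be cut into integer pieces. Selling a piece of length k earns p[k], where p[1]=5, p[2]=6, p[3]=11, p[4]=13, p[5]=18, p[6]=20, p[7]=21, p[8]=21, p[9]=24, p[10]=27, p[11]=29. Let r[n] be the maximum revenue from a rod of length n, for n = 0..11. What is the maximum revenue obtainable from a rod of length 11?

   n    0    1    2    3    4    5    6    7    8    9   10   11
r[n]    0    5   10   15   20   25   30   35   40   45   50   55

55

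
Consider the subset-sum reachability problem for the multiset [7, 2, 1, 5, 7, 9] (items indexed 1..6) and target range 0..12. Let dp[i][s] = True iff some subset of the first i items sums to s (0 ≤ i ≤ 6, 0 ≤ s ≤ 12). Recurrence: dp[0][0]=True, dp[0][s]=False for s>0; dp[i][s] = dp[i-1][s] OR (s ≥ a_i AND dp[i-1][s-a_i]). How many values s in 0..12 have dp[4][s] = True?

11

i\s   0   1   2   3   4   5   6   7   8   9  10  11  12
  0   T   F   F   F   F   F   F   F   F   F   F   F   F
  1   T   F   F   F   F   F   F   T   F   F   F   F   F
  2   T   F   T   F   F   F   F   T   F   T   F   F   F
  3   T   T   T   T   F   F   F   T   T   T   T   F   F
  4   T   T   T   T   F   T   T   T   T   T   T   F   T
  5   T   T   T   T   F   T   T   T   T   T   T   F   T
  6   T   T   T   T   F   T   T   T   T   T   T   T   T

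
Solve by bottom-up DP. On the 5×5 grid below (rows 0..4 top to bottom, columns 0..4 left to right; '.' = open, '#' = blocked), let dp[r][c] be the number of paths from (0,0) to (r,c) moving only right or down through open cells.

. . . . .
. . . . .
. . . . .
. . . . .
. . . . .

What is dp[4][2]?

r\c   0   1   2   3   4
  0   1   1   1   1   1
  1   1   2   3   4   5
  2   1   3   6  10  15
  3   1   4  10  20  35
  4   1   5  15  35  70

15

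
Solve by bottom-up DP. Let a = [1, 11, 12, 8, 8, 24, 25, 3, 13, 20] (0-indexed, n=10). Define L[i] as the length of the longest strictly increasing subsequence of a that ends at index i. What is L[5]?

4

   i    0    1    2    3    4    5    6    7    8    9
a[i]    1   11   12    8    8   24   25    3   13   20
L[i]    1    2    3    2    2    4    5    2    4    5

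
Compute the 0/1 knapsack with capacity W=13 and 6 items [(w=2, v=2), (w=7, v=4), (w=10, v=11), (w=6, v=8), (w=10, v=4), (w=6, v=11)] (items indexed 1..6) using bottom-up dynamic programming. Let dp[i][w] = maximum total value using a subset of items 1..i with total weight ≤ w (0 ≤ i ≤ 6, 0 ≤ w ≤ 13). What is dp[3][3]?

2

i\w   0   1   2   3   4   5   6   7   8   9  10  11  12  13
  0   0   0   0   0   0   0   0   0   0   0   0   0   0   0
  1   0   0   2   2   2   2   2   2   2   2   2   2   2   2
  2   0   0   2   2   2   2   2   4   4   6   6   6   6   6
  3   0   0   2   2   2   2   2   4   4   6  11  11  13  13
  4   0   0   2   2   2   2   8   8  10  10  11  11  13  13
  5   0   0   2   2   2   2   8   8  10  10  11  11  13  13
  6   0   0   2   2   2   2  11  11  13  13  13  13  19  19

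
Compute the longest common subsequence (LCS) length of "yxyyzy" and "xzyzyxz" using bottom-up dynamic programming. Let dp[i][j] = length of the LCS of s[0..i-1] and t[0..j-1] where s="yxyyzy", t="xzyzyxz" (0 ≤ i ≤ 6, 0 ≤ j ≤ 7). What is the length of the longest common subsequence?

4

   ''  x  z  y  z  y  x  z
''  0  0  0  0  0  0  0  0
 y  0  0  0  1  1  1  1  1
 x  0  1  1  1  1  1  2  2
 y  0  1  1  2  2  2  2  2
 y  0  1  1  2  2  3  3  3
 z  0  1  2  2  3  3  3  4
 y  0  1  2  3  3  4  4  4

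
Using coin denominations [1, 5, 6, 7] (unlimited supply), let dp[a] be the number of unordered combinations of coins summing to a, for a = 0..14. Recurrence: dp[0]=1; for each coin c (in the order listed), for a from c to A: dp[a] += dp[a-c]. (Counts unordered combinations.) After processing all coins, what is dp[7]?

4

after  coin     0     1     2     3     4     5     6     7     8     9    10    11    12    13    14
          1     1     1     1     1     1     1     1     1     1     1     1     1     1     1     1
          5     1     1     1     1     1     2     2     2     2     2     3     3     3     3     3
          6     1     1     1     1     1     2     3     3     3     3     4     5     6     6     6
          7     1     1     1     1     1     2     3     4     4     4     5     6     8     9    10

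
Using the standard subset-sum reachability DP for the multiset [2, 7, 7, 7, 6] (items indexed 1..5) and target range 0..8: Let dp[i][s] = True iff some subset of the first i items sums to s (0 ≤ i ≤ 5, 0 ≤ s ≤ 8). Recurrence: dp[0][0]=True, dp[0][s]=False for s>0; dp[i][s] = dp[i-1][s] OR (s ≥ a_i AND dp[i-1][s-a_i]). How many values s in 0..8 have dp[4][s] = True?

i\s   0   1   2   3   4   5   6   7   8
  0   T   F   F   F   F   F   F   F   F
  1   T   F   T   F   F   F   F   F   F
  2   T   F   T   F   F   F   F   T   F
  3   T   F   T   F   F   F   F   T   F
  4   T   F   T   F   F   F   F   T   F
  5   T   F   T   F   F   F   T   T   T

3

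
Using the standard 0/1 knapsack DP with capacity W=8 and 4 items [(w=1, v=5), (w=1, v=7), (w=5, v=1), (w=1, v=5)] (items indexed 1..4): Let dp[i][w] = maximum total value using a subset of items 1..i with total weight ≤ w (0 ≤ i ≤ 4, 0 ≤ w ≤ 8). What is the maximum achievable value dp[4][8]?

i\w   0   1   2   3   4   5   6   7   8
  0   0   0   0   0   0   0   0   0   0
  1   0   5   5   5   5   5   5   5   5
  2   0   7  12  12  12  12  12  12  12
  3   0   7  12  12  12  12  12  13  13
  4   0   7  12  17  17  17  17  17  18

18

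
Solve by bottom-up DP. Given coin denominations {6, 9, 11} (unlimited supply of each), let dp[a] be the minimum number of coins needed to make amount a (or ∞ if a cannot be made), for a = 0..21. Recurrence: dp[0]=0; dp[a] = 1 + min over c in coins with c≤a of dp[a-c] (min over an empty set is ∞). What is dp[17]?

2

 a  0  1  2  3  4  5  6  7  8  9 10 11 12 13 14 15 16 17 18 19 20 21
dp  0  -  -  -  -  -  1  -  -  1  -  1  2  -  -  2  -  2  2  -  2  3
(- denotes ∞ / unreachable)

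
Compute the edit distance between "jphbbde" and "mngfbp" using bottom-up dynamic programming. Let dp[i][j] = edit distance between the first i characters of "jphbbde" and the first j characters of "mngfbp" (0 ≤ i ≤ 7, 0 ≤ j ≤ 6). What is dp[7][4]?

7

   ''  m  n  g  f  b  p
''  0  1  2  3  4  5  6
 j  1  1  2  3  4  5  6
 p  2  2  2  3  4  5  5
 h  3  3  3  3  4  5  6
 b  4  4  4  4  4  4  5
 b  5  5  5  5  5  4  5
 d  6  6  6  6  6  5  5
 e  7  7  7  7  7  6  6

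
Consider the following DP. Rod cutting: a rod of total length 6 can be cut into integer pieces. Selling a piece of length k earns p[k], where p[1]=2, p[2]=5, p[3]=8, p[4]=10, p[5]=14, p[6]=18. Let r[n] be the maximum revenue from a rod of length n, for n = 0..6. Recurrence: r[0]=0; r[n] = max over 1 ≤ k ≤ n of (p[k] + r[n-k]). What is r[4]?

10

   n    0    1    2    3    4    5    6
r[n]    0    2    5    8   10   14   18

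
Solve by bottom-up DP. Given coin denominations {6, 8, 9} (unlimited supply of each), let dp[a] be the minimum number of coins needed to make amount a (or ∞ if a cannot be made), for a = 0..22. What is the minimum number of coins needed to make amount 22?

 a  0  1  2  3  4  5  6  7  8  9 10 11 12 13 14 15 16 17 18 19 20 21 22
dp  0  -  -  -  -  -  1  -  1  1  -  -  2  -  2  2  2  2  2  -  3  3  3
(- denotes ∞ / unreachable)

3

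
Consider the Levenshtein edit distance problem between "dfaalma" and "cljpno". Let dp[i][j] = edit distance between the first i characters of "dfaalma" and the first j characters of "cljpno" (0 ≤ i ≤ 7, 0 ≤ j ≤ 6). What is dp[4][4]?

4

   ''  c  l  j  p  n  o
''  0  1  2  3  4  5  6
 d  1  1  2  3  4  5  6
 f  2  2  2  3  4  5  6
 a  3  3  3  3  4  5  6
 a  4  4  4  4  4  5  6
 l  5  5  4  5  5  5  6
 m  6  6  5  5  6  6  6
 a  7  7  6  6  6  7  7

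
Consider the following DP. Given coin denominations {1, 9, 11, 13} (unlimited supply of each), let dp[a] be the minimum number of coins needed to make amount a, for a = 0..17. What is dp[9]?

1

 a  0  1  2  3  4  5  6  7  8  9 10 11 12 13 14 15 16 17
dp  0  1  2  3  4  5  6  7  8  1  2  1  2  1  2  3  4  5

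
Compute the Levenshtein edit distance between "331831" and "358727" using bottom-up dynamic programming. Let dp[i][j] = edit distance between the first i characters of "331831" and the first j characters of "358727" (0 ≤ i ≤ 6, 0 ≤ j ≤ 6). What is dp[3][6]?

5

   ''  3  5  8  7  2  7
''  0  1  2  3  4  5  6
 3  1  0  1  2  3  4  5
 3  2  1  1  2  3  4  5
 1  3  2  2  2  3  4  5
 8  4  3  3  2  3  4  5
 3  5  4  4  3  3  4  5
 1  6  5  5  4  4  4  5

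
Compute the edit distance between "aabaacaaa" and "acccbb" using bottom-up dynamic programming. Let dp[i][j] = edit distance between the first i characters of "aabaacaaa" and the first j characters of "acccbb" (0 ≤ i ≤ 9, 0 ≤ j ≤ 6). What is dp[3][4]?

3

   ''  a  c  c  c  b  b
''  0  1  2  3  4  5  6
 a  1  0  1  2  3  4  5
 a  2  1  1  2  3  4  5
 b  3  2  2  2  3  3  4
 a  4  3  3  3  3  4  4
 a  5  4  4  4  4  4  5
 c  6  5  4  4  4  5  5
 a  7  6  5  5  5  5  6
 a  8  7  6  6  6  6  6
 a  9  8  7  7  7  7  7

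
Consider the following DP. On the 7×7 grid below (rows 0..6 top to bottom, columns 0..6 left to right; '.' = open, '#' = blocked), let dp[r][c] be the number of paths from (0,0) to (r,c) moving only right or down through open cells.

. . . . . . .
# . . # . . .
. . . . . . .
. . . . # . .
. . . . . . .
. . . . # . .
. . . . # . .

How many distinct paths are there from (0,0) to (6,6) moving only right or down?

r\c   0   1   2   3   4   5   6
  0   1   1   1   1   1   1   1
  1   0   1   2   0   1   2   3
  2   0   1   3   3   4   6   9
  3   0   1   4   7   0   6  15
  4   0   1   5  12  12  18  33
  5   0   1   6  18   0  18  51
  6   0   1   7  25   0  18  69

69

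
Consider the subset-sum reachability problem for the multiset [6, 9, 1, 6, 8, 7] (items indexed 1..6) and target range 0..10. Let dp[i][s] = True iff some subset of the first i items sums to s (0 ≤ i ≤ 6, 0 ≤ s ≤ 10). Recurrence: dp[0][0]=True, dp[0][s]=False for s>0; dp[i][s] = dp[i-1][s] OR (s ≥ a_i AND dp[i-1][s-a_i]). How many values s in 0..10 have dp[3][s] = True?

i\s   0   1   2   3   4   5   6   7   8   9  10
  0   T   F   F   F   F   F   F   F   F   F   F
  1   T   F   F   F   F   F   T   F   F   F   F
  2   T   F   F   F   F   F   T   F   F   T   F
  3   T   T   F   F   F   F   T   T   F   T   T
  4   T   T   F   F   F   F   T   T   F   T   T
  5   T   T   F   F   F   F   T   T   T   T   T
  6   T   T   F   F   F   F   T   T   T   T   T

6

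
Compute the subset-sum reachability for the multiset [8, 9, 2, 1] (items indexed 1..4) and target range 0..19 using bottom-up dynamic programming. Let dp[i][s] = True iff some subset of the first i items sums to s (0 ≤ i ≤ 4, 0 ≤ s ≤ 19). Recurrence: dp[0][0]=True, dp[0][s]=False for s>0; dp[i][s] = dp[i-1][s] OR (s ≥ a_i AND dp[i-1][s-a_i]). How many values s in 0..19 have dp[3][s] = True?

i\s   0   1   2   3   4   5   6   7   8   9  10  11  12  13  14  15  16  17  18  19
  0   T   F   F   F   F   F   F   F   F   F   F   F   F   F   F   F   F   F   F   F
  1   T   F   F   F   F   F   F   F   T   F   F   F   F   F   F   F   F   F   F   F
  2   T   F   F   F   F   F   F   F   T   T   F   F   F   F   F   F   F   T   F   F
  3   T   F   T   F   F   F   F   F   T   T   T   T   F   F   F   F   F   T   F   T
  4   T   T   T   T   F   F   F   F   T   T   T   T   T   F   F   F   F   T   T   T

8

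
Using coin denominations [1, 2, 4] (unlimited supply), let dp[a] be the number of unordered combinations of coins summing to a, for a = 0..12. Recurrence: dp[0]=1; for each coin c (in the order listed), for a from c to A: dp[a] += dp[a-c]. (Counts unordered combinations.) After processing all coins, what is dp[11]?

after  coin     0     1     2     3     4     5     6     7     8     9    10    11    12
          1     1     1     1     1     1     1     1     1     1     1     1     1     1
          2     1     1     2     2     3     3     4     4     5     5     6     6     7
          4     1     1     2     2     4     4     6     6     9     9    12    12    16

12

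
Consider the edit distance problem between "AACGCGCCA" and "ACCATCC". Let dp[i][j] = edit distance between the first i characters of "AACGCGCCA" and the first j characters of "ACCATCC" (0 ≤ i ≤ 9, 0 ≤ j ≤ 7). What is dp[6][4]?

   ''  A  C  C  A  T  C  C
''  0  1  2  3  4  5  6  7
 A  1  0  1  2  3  4  5  6
 A  2  1  1  2  2  3  4  5
 C  3  2  1  1  2  3  3  4
 G  4  3  2  2  2  3  4  4
 C  5  4  3  2  3  3  3  4
 G  6  5  4  3  3  4  4  4
 C  7  6  5  4  4  4  4  4
 C  8  7  6  5  5  5  4  4
 A  9  8  7  6  5  6  5  5

3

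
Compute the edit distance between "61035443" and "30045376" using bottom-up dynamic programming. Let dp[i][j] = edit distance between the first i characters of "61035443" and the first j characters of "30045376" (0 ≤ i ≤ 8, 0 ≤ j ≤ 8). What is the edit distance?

6

   ''  3  0  0  4  5  3  7  6
''  0  1  2  3  4  5  6  7  8
 6  1  1  2  3  4  5  6  7  7
 1  2  2  2  3  4  5  6  7  8
 0  3  3  2  2  3  4  5  6  7
 3  4  3  3  3  3  4  4  5  6
 5  5  4  4  4  4  3  4  5  6
 4  6  5  5  5  4  4  4  5  6
 4  7  6  6  6  5  5  5  5  6
 3  8  7  7  7  6  6  5  6  6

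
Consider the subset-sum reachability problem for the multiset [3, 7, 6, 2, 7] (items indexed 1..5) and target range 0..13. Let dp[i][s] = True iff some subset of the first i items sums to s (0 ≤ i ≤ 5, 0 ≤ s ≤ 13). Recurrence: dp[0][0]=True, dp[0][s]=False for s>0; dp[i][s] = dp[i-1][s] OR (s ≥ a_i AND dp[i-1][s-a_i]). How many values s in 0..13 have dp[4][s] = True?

12

i\s   0   1   2   3   4   5   6   7   8   9  10  11  12  13
  0   T   F   F   F   F   F   F   F   F   F   F   F   F   F
  1   T   F   F   T   F   F   F   F   F   F   F   F   F   F
  2   T   F   F   T   F   F   F   T   F   F   T   F   F   F
  3   T   F   F   T   F   F   T   T   F   T   T   F   F   T
  4   T   F   T   T   F   T   T   T   T   T   T   T   T   T
  5   T   F   T   T   F   T   T   T   T   T   T   T   T   T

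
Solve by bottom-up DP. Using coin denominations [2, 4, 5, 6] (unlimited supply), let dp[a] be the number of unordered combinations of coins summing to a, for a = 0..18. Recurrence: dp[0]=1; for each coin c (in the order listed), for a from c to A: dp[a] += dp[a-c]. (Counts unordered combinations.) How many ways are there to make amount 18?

after  coin     0     1     2     3     4     5     6     7     8     9    10    11    12    13    14    15    16    17    18
          2     1     0     1     0     1     0     1     0     1     0     1     0     1     0     1     0     1     0     1
          4     1     0     1     0     2     0     2     0     3     0     3     0     4     0     4     0     5     0     5
          5     1     0     1     0     2     1     2     1     3     2     4     2     5     3     6     4     7     5     8
          6     1     0     1     0     2     1     3     1     4     2     6     3     8     4    10     6    13     8    16

16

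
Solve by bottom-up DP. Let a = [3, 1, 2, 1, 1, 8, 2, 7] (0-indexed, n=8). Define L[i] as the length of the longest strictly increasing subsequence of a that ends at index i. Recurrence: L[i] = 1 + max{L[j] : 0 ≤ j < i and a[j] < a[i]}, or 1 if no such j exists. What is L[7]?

   i    0    1    2    3    4    5    6    7
a[i]    3    1    2    1    1    8    2    7
L[i]    1    1    2    1    1    3    2    3

3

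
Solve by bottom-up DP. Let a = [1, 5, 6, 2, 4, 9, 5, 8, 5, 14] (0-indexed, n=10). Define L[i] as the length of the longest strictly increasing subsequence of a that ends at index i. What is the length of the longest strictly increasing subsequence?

   i    0    1    2    3    4    5    6    7    8    9
a[i]    1    5    6    2    4    9    5    8    5   14
L[i]    1    2    3    2    3    4    4    5    4    6

6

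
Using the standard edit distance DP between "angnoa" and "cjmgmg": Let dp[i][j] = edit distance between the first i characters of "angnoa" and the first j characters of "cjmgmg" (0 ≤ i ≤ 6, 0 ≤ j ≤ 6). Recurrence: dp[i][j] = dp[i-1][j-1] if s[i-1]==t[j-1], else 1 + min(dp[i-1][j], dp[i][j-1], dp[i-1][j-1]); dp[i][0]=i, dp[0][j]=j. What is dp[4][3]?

4

   ''  c  j  m  g  m  g
''  0  1  2  3  4  5  6
 a  1  1  2  3  4  5  6
 n  2  2  2  3  4  5  6
 g  3  3  3  3  3  4  5
 n  4  4  4  4  4  4  5
 o  5  5  5  5  5  5  5
 a  6  6  6  6  6  6  6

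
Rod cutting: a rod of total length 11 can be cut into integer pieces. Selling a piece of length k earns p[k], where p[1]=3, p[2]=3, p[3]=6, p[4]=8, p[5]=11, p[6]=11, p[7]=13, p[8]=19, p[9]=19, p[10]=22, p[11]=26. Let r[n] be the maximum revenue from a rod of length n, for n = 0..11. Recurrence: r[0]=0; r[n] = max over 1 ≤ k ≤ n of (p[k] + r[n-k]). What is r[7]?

21

   n    0    1    2    3    4    5    6    7    8    9   10   11
r[n]    0    3    6    9   12   15   18   21   24   27   30   33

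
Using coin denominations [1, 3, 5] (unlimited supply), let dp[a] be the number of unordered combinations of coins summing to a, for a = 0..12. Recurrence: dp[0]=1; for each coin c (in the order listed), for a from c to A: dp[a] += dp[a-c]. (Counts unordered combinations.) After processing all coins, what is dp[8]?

5

after  coin     0     1     2     3     4     5     6     7     8     9    10    11    12
          1     1     1     1     1     1     1     1     1     1     1     1     1     1
          3     1     1     1     2     2     2     3     3     3     4     4     4     5
          5     1     1     1     2     2     3     4     4     5     6     7     8     9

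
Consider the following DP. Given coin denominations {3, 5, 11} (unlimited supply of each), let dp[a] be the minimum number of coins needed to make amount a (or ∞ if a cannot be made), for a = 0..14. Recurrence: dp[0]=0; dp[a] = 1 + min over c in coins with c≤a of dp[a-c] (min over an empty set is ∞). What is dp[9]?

 a  0  1  2  3  4  5  6  7  8  9 10 11 12 13 14
dp  0  -  -  1  -  1  2  -  2  3  2  1  4  3  2
(- denotes ∞ / unreachable)

3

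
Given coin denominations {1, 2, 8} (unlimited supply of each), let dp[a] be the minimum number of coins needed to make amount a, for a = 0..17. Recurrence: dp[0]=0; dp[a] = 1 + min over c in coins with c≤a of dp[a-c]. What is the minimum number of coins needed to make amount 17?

3

 a  0  1  2  3  4  5  6  7  8  9 10 11 12 13 14 15 16 17
dp  0  1  1  2  2  3  3  4  1  2  2  3  3  4  4  5  2  3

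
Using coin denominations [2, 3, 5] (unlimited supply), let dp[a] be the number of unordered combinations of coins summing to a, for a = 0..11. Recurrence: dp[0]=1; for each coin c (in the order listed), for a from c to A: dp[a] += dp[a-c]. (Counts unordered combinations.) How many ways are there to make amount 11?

after  coin     0     1     2     3     4     5     6     7     8     9    10    11
          2     1     0     1     0     1     0     1     0     1     0     1     0
          3     1     0     1     1     1     1     2     1     2     2     2     2
          5     1     0     1     1     1     2     2     2     3     3     4     4

4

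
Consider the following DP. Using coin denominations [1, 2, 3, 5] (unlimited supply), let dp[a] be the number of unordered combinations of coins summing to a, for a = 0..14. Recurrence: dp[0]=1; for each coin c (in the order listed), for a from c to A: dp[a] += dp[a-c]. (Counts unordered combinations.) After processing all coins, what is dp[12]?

after  coin     0     1     2     3     4     5     6     7     8     9    10    11    12    13    14
          1     1     1     1     1     1     1     1     1     1     1     1     1     1     1     1
          2     1     1     2     2     3     3     4     4     5     5     6     6     7     7     8
          3     1     1     2     3     4     5     7     8    10    12    14    16    19    21    24
          5     1     1     2     3     4     6     8    10    13    16    20    24    29    34    40

29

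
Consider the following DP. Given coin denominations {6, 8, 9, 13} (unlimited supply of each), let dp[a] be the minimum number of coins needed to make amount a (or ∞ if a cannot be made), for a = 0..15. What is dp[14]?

2

 a  0  1  2  3  4  5  6  7  8  9 10 11 12 13 14 15
dp  0  -  -  -  -  -  1  -  1  1  -  -  2  1  2  2
(- denotes ∞ / unreachable)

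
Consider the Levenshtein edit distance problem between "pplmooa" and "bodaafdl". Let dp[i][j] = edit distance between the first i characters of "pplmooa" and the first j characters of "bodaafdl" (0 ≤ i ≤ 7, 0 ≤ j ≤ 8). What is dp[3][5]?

   ''  b  o  d  a  a  f  d  l
''  0  1  2  3  4  5  6  7  8
 p  1  1  2  3  4  5  6  7  8
 p  2  2  2  3  4  5  6  7  8
 l  3  3  3  3  4  5  6  7  7
 m  4  4  4  4  4  5  6  7  8
 o  5  5  4  5  5  5  6  7  8
 o  6  6  5  5  6  6  6  7  8
 a  7  7  6  6  5  6  7  7  8

5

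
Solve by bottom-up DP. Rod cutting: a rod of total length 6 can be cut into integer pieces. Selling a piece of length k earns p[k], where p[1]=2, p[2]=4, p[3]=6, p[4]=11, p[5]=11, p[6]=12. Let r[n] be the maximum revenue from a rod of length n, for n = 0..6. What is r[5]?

13

   n    0    1    2    3    4    5    6
r[n]    0    2    4    6   11   13   15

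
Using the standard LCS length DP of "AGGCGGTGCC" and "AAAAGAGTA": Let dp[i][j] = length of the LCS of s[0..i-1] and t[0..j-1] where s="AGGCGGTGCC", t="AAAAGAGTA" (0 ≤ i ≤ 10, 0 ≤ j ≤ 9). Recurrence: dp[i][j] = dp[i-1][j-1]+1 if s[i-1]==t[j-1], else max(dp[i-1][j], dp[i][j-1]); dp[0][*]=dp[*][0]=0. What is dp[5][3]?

   ''  A  A  A  A  G  A  G  T  A
''  0  0  0  0  0  0  0  0  0  0
 A  0  1  1  1  1  1  1  1  1  1
 G  0  1  1  1  1  2  2  2  2  2
 G  0  1  1  1  1  2  2  3  3  3
 C  0  1  1  1  1  2  2  3  3  3
 G  0  1  1  1  1  2  2  3  3  3
 G  0  1  1  1  1  2  2  3  3  3
 T  0  1  1  1  1  2  2  3  4  4
 G  0  1  1  1  1  2  2  3  4  4
 C  0  1  1  1  1  2  2  3  4  4
 C  0  1  1  1  1  2  2  3  4  4

1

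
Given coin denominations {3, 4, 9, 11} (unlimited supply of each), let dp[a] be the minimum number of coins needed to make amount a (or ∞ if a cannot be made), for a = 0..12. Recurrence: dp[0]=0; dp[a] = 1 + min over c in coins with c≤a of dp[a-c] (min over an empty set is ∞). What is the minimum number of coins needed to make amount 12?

 a  0  1  2  3  4  5  6  7  8  9 10 11 12
dp  0  -  -  1  1  -  2  2  2  1  3  1  2
(- denotes ∞ / unreachable)

2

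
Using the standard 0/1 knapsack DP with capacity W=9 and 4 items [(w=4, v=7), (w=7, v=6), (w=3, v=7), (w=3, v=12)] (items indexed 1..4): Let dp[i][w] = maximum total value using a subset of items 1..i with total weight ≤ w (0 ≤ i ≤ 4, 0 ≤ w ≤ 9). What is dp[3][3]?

i\w   0   1   2   3   4   5   6   7   8   9
  0   0   0   0   0   0   0   0   0   0   0
  1   0   0   0   0   7   7   7   7   7   7
  2   0   0   0   0   7   7   7   7   7   7
  3   0   0   0   7   7   7   7  14  14  14
  4   0   0   0  12  12  12  19  19  19  19

7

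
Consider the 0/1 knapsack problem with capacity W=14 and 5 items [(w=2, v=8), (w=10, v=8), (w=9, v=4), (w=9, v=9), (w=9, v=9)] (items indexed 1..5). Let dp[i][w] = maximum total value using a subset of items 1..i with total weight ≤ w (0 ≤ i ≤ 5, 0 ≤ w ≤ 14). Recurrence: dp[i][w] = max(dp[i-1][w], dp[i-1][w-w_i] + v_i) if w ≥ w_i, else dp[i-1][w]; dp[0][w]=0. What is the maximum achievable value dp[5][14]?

i\w   0   1   2   3   4   5   6   7   8   9  10  11  12  13  14
  0   0   0   0   0   0   0   0   0   0   0   0   0   0   0   0
  1   0   0   8   8   8   8   8   8   8   8   8   8   8   8   8
  2   0   0   8   8   8   8   8   8   8   8   8   8  16  16  16
  3   0   0   8   8   8   8   8   8   8   8   8  12  16  16  16
  4   0   0   8   8   8   8   8   8   8   9   9  17  17  17  17
  5   0   0   8   8   8   8   8   8   8   9   9  17  17  17  17

17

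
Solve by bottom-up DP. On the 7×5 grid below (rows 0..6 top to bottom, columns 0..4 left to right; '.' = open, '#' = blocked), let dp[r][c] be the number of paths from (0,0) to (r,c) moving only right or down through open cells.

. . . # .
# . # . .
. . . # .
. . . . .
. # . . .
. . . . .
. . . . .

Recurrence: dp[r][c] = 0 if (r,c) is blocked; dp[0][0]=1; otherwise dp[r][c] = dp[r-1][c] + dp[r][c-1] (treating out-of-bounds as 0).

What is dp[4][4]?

6

r\c   0   1   2   3   4
  0   1   1   1   0   0
  1   0   1   0   0   0
  2   0   1   1   0   0
  3   0   1   2   2   2
  4   0   0   2   4   6
  5   0   0   2   6  12
  6   0   0   2   8  20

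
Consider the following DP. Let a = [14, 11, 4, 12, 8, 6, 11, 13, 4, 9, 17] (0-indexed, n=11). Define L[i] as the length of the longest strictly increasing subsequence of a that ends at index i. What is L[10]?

   i    0    1    2    3    4    5    6    7    8    9   10
a[i]   14   11    4   12    8    6   11   13    4    9   17
L[i]    1    1    1    2    2    2    3    4    1    3    5

5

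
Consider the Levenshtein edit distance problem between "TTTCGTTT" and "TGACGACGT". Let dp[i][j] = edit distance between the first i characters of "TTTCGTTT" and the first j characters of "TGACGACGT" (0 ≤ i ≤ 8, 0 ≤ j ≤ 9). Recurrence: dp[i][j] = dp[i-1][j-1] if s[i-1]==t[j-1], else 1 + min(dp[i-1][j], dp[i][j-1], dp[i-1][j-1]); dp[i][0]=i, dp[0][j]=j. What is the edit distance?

5

   ''  T  G  A  C  G  A  C  G  T
''  0  1  2  3  4  5  6  7  8  9
 T  1  0  1  2  3  4  5  6  7  8
 T  2  1  1  2  3  4  5  6  7  7
 T  3  2  2  2  3  4  5  6  7  7
 C  4  3  3  3  2  3  4  5  6  7
 G  5  4  3  4  3  2  3  4  5  6
 T  6  5  4  4  4  3  3  4  5  5
 T  7  6  5  5  5  4  4  4  5  5
 T  8  7  6  6  6  5  5  5  5  5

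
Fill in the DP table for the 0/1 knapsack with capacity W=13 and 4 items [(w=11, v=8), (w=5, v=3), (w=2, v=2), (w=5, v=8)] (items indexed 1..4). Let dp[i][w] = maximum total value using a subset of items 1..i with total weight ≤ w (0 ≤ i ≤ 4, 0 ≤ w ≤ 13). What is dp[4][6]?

i\w   0   1   2   3   4   5   6   7   8   9  10  11  12  13
  0   0   0   0   0   0   0   0   0   0   0   0   0   0   0
  1   0   0   0   0   0   0   0   0   0   0   0   8   8   8
  2   0   0   0   0   0   3   3   3   3   3   3   8   8   8
  3   0   0   2   2   2   3   3   5   5   5   5   8   8  10
  4   0   0   2   2   2   8   8  10  10  10  11  11  13  13

8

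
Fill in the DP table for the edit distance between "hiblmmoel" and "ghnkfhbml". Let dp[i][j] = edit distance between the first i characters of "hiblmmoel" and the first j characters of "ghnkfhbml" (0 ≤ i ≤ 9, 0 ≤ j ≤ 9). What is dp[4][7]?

6

   ''  g  h  n  k  f  h  b  m  l
''  0  1  2  3  4  5  6  7  8  9
 h  1  1  1  2  3  4  5  6  7  8
 i  2  2  2  2  3  4  5  6  7  8
 b  3  3  3  3  3  4  5  5  6  7
 l  4  4  4  4  4  4  5  6  6  6
 m  5  5  5  5  5  5  5  6  6  7
 m  6  6  6  6  6  6  6  6  6  7
 o  7  7  7  7  7  7  7  7  7  7
 e  8  8  8  8  8  8  8  8  8  8
 l  9  9  9  9  9  9  9  9  9  8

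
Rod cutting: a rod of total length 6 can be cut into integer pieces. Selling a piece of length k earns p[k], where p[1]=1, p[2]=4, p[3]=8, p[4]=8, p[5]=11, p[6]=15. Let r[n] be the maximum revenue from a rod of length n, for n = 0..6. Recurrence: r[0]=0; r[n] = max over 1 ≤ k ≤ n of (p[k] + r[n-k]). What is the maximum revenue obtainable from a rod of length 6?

   n    0    1    2    3    4    5    6
r[n]    0    1    4    8    9   12   16

16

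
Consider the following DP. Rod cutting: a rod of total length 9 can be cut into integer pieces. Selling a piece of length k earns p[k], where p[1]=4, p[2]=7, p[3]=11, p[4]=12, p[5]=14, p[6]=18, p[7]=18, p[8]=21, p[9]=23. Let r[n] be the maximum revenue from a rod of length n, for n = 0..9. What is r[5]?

20

   n    0    1    2    3    4    5    6    7    8    9
r[n]    0    4    8   12   16   20   24   28   32   36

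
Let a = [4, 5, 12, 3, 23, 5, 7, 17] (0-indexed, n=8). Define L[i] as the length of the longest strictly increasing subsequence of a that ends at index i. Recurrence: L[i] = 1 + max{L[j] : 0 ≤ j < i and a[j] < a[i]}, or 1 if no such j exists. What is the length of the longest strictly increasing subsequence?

   i    0    1    2    3    4    5    6    7
a[i]    4    5   12    3   23    5    7   17
L[i]    1    2    3    1    4    2    3    4

4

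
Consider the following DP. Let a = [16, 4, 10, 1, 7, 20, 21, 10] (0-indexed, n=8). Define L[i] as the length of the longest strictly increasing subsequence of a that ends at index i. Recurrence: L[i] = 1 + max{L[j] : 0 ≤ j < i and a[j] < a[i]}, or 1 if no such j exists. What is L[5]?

3

   i    0    1    2    3    4    5    6    7
a[i]   16    4   10    1    7   20   21   10
L[i]    1    1    2    1    2    3    4    3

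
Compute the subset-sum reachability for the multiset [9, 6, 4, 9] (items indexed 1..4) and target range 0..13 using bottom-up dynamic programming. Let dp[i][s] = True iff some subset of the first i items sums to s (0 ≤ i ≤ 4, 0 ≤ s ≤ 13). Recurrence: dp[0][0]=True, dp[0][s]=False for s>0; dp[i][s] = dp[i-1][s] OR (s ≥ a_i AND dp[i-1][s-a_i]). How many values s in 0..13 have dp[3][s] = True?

i\s   0   1   2   3   4   5   6   7   8   9  10  11  12  13
  0   T   F   F   F   F   F   F   F   F   F   F   F   F   F
  1   T   F   F   F   F   F   F   F   F   T   F   F   F   F
  2   T   F   F   F   F   F   T   F   F   T   F   F   F   F
  3   T   F   F   F   T   F   T   F   F   T   T   F   F   T
  4   T   F   F   F   T   F   T   F   F   T   T   F   F   T

6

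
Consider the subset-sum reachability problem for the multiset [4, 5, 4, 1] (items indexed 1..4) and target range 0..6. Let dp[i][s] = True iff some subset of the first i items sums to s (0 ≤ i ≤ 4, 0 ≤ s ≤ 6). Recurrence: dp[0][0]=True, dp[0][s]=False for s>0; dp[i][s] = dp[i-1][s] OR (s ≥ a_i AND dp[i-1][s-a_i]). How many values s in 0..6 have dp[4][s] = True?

5

i\s   0   1   2   3   4   5   6
  0   T   F   F   F   F   F   F
  1   T   F   F   F   T   F   F
  2   T   F   F   F   T   T   F
  3   T   F   F   F   T   T   F
  4   T   T   F   F   T   T   T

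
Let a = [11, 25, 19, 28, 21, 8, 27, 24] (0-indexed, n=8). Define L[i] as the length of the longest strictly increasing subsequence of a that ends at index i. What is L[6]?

4

   i    0    1    2    3    4    5    6    7
a[i]   11   25   19   28   21    8   27   24
L[i]    1    2    2    3    3    1    4    4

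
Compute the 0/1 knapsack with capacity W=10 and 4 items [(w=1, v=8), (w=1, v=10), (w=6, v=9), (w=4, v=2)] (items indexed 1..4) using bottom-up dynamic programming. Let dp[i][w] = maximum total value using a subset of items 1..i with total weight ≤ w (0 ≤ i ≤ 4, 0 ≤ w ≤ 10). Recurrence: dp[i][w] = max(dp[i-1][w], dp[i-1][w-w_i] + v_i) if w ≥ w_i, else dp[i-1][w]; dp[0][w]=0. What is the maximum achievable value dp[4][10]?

i\w   0   1   2   3   4   5   6   7   8   9  10
  0   0   0   0   0   0   0   0   0   0   0   0
  1   0   8   8   8   8   8   8   8   8   8   8
  2   0  10  18  18  18  18  18  18  18  18  18
  3   0  10  18  18  18  18  18  19  27  27  27
  4   0  10  18  18  18  18  20  20  27  27  27

27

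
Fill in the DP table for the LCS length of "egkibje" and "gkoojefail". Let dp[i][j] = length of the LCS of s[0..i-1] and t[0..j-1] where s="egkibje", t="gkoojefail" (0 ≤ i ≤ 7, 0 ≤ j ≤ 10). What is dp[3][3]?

2

   ''  g  k  o  o  j  e  f  a  i  l
''  0  0  0  0  0  0  0  0  0  0  0
 e  0  0  0  0  0  0  1  1  1  1  1
 g  0  1  1  1  1  1  1  1  1  1  1
 k  0  1  2  2  2  2  2  2  2  2  2
 i  0  1  2  2  2  2  2  2  2  3  3
 b  0  1  2  2  2  2  2  2  2  3  3
 j  0  1  2  2  2  3  3  3  3  3  3
 e  0  1  2  2  2  3  4  4  4  4  4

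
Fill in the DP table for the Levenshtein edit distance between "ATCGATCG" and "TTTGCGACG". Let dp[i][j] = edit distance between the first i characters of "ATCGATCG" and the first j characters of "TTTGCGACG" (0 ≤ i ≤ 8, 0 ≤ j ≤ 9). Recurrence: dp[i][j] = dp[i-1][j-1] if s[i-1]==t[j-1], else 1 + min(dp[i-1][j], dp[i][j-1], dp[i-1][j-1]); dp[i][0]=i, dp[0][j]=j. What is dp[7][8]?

   ''  T  T  T  G  C  G  A  C  G
''  0  1  2  3  4  5  6  7  8  9
 A  1  1  2  3  4  5  6  6  7  8
 T  2  1  1  2  3  4  5  6  7  8
 C  3  2  2  2  3  3  4  5  6  7
 G  4  3  3  3  2  3  3  4  5  6
 A  5  4  4  4  3  3  4  3  4  5
 T  6  5  4  4  4  4  4  4  4  5
 C  7  6  5  5  5  4  5  5  4  5
 G  8  7  6  6  5  5  4  5  5  4

4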